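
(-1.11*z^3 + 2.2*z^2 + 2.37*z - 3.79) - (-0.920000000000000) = -1.11*z^3 + 2.2*z^2 + 2.37*z - 2.87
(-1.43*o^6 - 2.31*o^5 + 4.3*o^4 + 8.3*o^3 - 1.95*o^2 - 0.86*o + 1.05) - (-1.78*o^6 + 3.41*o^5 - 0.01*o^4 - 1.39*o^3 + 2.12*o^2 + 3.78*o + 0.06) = 0.35*o^6 - 5.72*o^5 + 4.31*o^4 + 9.69*o^3 - 4.07*o^2 - 4.64*o + 0.99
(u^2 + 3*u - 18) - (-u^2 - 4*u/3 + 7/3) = 2*u^2 + 13*u/3 - 61/3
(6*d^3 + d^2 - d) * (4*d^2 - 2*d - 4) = 24*d^5 - 8*d^4 - 30*d^3 - 2*d^2 + 4*d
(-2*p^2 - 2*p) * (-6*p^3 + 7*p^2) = 12*p^5 - 2*p^4 - 14*p^3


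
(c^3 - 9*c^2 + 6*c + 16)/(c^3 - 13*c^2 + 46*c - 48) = (c + 1)/(c - 3)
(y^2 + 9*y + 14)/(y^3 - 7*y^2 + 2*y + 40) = (y + 7)/(y^2 - 9*y + 20)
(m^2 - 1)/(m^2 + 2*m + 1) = (m - 1)/(m + 1)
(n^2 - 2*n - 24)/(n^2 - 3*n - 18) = (n + 4)/(n + 3)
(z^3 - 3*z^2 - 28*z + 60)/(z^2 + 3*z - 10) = z - 6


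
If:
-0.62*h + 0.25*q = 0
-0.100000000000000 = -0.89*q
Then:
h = 0.05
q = 0.11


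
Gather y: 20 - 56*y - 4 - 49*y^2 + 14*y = -49*y^2 - 42*y + 16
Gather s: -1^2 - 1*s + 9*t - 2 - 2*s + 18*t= -3*s + 27*t - 3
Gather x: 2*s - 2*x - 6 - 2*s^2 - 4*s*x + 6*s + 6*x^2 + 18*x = -2*s^2 + 8*s + 6*x^2 + x*(16 - 4*s) - 6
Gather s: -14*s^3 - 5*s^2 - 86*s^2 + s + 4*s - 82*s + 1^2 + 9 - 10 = -14*s^3 - 91*s^2 - 77*s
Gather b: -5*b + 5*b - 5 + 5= 0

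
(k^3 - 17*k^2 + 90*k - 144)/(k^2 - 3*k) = k - 14 + 48/k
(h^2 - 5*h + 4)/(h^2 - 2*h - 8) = (h - 1)/(h + 2)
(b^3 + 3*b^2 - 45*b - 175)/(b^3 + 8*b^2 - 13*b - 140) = (b^2 - 2*b - 35)/(b^2 + 3*b - 28)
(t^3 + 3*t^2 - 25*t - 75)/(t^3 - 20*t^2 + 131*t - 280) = (t^2 + 8*t + 15)/(t^2 - 15*t + 56)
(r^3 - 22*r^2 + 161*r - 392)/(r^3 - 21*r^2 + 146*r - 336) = (r - 7)/(r - 6)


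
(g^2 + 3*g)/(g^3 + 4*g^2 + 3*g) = 1/(g + 1)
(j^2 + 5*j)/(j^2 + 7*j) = (j + 5)/(j + 7)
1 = 1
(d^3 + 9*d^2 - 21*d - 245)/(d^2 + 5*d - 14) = (d^2 + 2*d - 35)/(d - 2)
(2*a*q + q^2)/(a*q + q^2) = (2*a + q)/(a + q)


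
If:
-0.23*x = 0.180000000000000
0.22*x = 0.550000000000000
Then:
No Solution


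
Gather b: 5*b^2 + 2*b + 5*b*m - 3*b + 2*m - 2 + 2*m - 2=5*b^2 + b*(5*m - 1) + 4*m - 4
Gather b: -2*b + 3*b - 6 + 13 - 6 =b + 1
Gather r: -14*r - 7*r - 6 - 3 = -21*r - 9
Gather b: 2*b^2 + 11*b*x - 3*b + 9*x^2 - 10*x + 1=2*b^2 + b*(11*x - 3) + 9*x^2 - 10*x + 1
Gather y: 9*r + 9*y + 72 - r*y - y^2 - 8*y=9*r - y^2 + y*(1 - r) + 72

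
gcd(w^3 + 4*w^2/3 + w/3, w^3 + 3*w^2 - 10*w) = w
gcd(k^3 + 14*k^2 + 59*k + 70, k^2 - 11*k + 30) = 1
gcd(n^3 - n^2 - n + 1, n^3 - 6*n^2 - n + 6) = n^2 - 1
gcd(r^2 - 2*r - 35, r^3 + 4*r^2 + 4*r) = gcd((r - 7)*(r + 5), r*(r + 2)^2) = 1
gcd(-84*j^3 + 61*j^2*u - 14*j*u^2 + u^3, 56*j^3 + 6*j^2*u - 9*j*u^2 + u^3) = 28*j^2 - 11*j*u + u^2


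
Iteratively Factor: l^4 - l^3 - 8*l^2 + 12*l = (l - 2)*(l^3 + l^2 - 6*l) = (l - 2)^2*(l^2 + 3*l) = l*(l - 2)^2*(l + 3)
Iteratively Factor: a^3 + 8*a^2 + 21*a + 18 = (a + 2)*(a^2 + 6*a + 9) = (a + 2)*(a + 3)*(a + 3)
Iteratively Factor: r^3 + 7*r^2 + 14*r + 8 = (r + 4)*(r^2 + 3*r + 2) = (r + 1)*(r + 4)*(r + 2)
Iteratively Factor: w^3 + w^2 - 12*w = (w + 4)*(w^2 - 3*w) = (w - 3)*(w + 4)*(w)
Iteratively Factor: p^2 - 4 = (p + 2)*(p - 2)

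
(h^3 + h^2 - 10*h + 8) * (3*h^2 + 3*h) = 3*h^5 + 6*h^4 - 27*h^3 - 6*h^2 + 24*h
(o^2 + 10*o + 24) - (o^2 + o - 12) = 9*o + 36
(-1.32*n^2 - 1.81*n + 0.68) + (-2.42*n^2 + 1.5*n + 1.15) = -3.74*n^2 - 0.31*n + 1.83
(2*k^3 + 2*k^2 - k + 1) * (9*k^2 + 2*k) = 18*k^5 + 22*k^4 - 5*k^3 + 7*k^2 + 2*k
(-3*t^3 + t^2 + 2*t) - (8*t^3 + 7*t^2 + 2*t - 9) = -11*t^3 - 6*t^2 + 9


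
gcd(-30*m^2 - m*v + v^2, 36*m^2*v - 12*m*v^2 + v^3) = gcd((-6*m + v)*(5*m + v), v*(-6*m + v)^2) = -6*m + v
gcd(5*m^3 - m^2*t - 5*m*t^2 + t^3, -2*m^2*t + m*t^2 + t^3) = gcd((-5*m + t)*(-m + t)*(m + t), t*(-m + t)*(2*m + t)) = -m + t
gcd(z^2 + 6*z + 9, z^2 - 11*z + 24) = 1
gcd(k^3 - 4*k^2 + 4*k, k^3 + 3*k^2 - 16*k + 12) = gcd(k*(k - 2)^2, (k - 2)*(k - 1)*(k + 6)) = k - 2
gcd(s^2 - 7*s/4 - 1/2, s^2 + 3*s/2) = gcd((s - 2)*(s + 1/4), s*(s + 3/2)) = 1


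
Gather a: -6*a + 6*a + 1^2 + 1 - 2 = 0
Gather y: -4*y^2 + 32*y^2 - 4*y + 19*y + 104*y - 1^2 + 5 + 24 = 28*y^2 + 119*y + 28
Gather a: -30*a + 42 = 42 - 30*a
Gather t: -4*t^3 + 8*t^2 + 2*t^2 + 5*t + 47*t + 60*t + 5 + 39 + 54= -4*t^3 + 10*t^2 + 112*t + 98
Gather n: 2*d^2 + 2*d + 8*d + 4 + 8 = 2*d^2 + 10*d + 12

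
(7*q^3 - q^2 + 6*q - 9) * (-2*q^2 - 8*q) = -14*q^5 - 54*q^4 - 4*q^3 - 30*q^2 + 72*q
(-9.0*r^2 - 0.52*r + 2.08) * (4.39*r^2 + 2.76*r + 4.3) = -39.51*r^4 - 27.1228*r^3 - 31.004*r^2 + 3.5048*r + 8.944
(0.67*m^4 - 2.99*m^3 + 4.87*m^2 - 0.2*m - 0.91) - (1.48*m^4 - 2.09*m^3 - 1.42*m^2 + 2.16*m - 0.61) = -0.81*m^4 - 0.9*m^3 + 6.29*m^2 - 2.36*m - 0.3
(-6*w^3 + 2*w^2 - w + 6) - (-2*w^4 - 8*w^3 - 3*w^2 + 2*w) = 2*w^4 + 2*w^3 + 5*w^2 - 3*w + 6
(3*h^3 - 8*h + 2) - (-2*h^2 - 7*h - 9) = 3*h^3 + 2*h^2 - h + 11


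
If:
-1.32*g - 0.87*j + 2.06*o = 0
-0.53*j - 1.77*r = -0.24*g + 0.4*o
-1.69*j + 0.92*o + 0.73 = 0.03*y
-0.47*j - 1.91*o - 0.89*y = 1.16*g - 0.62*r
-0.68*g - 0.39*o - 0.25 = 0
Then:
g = -0.34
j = 0.40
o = -0.05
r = -0.16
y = 0.23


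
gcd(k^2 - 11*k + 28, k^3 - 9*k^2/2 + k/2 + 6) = k - 4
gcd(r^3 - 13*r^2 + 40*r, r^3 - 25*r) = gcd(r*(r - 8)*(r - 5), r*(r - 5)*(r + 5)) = r^2 - 5*r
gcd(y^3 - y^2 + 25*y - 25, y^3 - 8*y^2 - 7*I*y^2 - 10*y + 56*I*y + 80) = y - 5*I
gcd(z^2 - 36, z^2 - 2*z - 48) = z + 6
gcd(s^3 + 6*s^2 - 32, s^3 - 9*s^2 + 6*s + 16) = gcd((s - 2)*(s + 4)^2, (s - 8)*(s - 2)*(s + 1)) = s - 2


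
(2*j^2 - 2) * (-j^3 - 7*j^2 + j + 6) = -2*j^5 - 14*j^4 + 4*j^3 + 26*j^2 - 2*j - 12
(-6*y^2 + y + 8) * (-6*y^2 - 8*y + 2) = 36*y^4 + 42*y^3 - 68*y^2 - 62*y + 16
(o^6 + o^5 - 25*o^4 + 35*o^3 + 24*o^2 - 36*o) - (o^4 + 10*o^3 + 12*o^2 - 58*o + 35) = o^6 + o^5 - 26*o^4 + 25*o^3 + 12*o^2 + 22*o - 35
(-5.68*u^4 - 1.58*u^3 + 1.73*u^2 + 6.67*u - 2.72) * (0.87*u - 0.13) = -4.9416*u^5 - 0.6362*u^4 + 1.7105*u^3 + 5.578*u^2 - 3.2335*u + 0.3536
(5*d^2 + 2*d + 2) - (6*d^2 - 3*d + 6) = -d^2 + 5*d - 4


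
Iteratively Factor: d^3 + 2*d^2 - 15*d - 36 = (d + 3)*(d^2 - d - 12) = (d - 4)*(d + 3)*(d + 3)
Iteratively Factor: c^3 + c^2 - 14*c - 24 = (c + 3)*(c^2 - 2*c - 8) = (c - 4)*(c + 3)*(c + 2)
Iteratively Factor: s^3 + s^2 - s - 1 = (s + 1)*(s^2 - 1) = (s + 1)^2*(s - 1)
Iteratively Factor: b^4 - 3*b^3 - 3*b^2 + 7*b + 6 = (b - 3)*(b^3 - 3*b - 2) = (b - 3)*(b - 2)*(b^2 + 2*b + 1) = (b - 3)*(b - 2)*(b + 1)*(b + 1)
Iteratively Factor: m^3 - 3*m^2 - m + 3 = (m - 3)*(m^2 - 1) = (m - 3)*(m - 1)*(m + 1)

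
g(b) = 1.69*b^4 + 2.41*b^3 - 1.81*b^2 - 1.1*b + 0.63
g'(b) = 6.76*b^3 + 7.23*b^2 - 3.62*b - 1.1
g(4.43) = 820.64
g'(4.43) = 712.45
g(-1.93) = 2.13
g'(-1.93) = -15.78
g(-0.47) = 0.58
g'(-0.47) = 1.50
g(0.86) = 0.80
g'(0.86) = 5.43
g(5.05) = 1358.43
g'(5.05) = 1035.61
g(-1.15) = -1.21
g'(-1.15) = 2.34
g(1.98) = 36.04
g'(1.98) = 72.55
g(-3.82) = 203.94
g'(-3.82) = -258.59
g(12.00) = 38935.11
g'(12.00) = 12677.86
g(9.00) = 12689.10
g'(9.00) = 5479.99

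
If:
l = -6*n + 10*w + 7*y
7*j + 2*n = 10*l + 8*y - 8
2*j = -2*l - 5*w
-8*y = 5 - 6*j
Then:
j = 4*y/3 + 5/6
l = 17*y/105 + 229/210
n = y/7 - 41/28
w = -314*y/525 - 404/525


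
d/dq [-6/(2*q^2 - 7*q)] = 6*(4*q - 7)/(q^2*(2*q - 7)^2)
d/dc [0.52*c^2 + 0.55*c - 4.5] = 1.04*c + 0.55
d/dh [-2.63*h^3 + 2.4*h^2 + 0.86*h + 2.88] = -7.89*h^2 + 4.8*h + 0.86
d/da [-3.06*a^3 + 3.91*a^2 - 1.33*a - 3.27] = -9.18*a^2 + 7.82*a - 1.33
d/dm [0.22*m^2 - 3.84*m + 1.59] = 0.44*m - 3.84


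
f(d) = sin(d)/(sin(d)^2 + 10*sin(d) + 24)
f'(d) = (-2*sin(d)*cos(d) - 10*cos(d))*sin(d)/(sin(d)^2 + 10*sin(d) + 24)^2 + cos(d)/(sin(d)^2 + 10*sin(d) + 24) = (cos(d)^2 + 23)*cos(d)/((sin(d) + 4)^2*(sin(d) + 6)^2)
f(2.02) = 0.03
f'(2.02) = -0.01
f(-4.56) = 0.03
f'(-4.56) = -0.00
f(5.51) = -0.04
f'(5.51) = 0.05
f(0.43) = 0.01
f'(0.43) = 0.03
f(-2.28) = -0.04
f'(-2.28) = -0.05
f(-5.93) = 0.01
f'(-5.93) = 0.03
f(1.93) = 0.03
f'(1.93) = -0.01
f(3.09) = 0.00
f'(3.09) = -0.04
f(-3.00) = -0.00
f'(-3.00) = -0.05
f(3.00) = 0.01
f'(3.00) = -0.04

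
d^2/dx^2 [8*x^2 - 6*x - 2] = 16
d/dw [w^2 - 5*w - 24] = 2*w - 5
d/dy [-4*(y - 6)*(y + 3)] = 12 - 8*y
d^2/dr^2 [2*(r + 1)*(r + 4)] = 4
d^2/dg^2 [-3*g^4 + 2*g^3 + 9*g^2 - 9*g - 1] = -36*g^2 + 12*g + 18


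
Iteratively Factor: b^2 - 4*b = (b - 4)*(b)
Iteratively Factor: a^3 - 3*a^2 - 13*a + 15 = (a + 3)*(a^2 - 6*a + 5) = (a - 5)*(a + 3)*(a - 1)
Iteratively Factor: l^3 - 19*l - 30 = (l + 2)*(l^2 - 2*l - 15) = (l - 5)*(l + 2)*(l + 3)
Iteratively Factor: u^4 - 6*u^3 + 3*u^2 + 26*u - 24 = (u + 2)*(u^3 - 8*u^2 + 19*u - 12) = (u - 3)*(u + 2)*(u^2 - 5*u + 4) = (u - 3)*(u - 1)*(u + 2)*(u - 4)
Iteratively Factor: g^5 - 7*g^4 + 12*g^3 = (g)*(g^4 - 7*g^3 + 12*g^2) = g*(g - 3)*(g^3 - 4*g^2) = g^2*(g - 3)*(g^2 - 4*g) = g^3*(g - 3)*(g - 4)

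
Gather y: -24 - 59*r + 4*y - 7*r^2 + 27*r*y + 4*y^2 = -7*r^2 - 59*r + 4*y^2 + y*(27*r + 4) - 24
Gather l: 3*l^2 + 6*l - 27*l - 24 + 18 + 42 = 3*l^2 - 21*l + 36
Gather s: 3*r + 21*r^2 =21*r^2 + 3*r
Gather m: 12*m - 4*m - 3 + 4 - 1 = 8*m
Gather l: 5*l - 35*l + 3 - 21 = -30*l - 18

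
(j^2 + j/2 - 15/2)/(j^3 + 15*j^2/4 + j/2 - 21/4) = 2*(2*j - 5)/(4*j^2 + 3*j - 7)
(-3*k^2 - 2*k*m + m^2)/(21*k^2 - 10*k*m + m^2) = (-k - m)/(7*k - m)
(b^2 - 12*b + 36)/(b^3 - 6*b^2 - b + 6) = (b - 6)/(b^2 - 1)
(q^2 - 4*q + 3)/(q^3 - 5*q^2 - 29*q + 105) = (q - 1)/(q^2 - 2*q - 35)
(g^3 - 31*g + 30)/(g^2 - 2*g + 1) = (g^2 + g - 30)/(g - 1)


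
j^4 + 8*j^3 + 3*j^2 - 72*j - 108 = (j - 3)*(j + 2)*(j + 3)*(j + 6)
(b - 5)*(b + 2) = b^2 - 3*b - 10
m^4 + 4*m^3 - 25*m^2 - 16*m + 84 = (m - 3)*(m - 2)*(m + 2)*(m + 7)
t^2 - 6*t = t*(t - 6)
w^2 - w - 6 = (w - 3)*(w + 2)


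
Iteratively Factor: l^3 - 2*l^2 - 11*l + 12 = (l - 1)*(l^2 - l - 12) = (l - 1)*(l + 3)*(l - 4)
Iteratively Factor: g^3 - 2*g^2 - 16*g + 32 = (g + 4)*(g^2 - 6*g + 8) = (g - 2)*(g + 4)*(g - 4)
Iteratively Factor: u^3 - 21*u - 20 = (u + 1)*(u^2 - u - 20) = (u + 1)*(u + 4)*(u - 5)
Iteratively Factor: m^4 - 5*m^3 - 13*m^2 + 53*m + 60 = (m + 1)*(m^3 - 6*m^2 - 7*m + 60) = (m - 4)*(m + 1)*(m^2 - 2*m - 15) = (m - 4)*(m + 1)*(m + 3)*(m - 5)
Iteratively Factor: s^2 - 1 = (s - 1)*(s + 1)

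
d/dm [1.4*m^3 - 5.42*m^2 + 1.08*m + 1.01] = 4.2*m^2 - 10.84*m + 1.08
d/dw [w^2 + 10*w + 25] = 2*w + 10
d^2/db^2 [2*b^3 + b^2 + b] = 12*b + 2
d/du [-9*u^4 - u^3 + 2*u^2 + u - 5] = -36*u^3 - 3*u^2 + 4*u + 1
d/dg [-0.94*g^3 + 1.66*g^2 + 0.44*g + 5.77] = -2.82*g^2 + 3.32*g + 0.44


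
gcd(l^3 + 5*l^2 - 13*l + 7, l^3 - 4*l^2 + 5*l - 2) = l^2 - 2*l + 1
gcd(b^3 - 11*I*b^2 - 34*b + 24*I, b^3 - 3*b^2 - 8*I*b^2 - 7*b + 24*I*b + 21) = b - I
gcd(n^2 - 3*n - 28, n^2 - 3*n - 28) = n^2 - 3*n - 28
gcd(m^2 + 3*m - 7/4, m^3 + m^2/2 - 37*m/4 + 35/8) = m^2 + 3*m - 7/4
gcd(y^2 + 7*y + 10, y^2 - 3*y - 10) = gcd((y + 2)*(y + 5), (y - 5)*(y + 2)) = y + 2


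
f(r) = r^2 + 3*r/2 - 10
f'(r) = 2*r + 3/2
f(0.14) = -9.77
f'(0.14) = 1.78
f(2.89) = 2.69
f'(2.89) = 7.28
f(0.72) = -8.40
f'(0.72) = 2.94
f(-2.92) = -5.85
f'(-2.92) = -4.34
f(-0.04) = -10.06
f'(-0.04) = 1.42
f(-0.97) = -10.51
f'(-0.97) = -0.44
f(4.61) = 18.17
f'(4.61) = 10.72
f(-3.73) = -1.68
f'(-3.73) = -5.96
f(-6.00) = 17.00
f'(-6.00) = -10.50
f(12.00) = 152.00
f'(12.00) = 25.50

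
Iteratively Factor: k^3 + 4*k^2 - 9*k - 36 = (k + 4)*(k^2 - 9) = (k - 3)*(k + 4)*(k + 3)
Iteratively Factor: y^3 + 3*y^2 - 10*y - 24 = (y + 2)*(y^2 + y - 12) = (y + 2)*(y + 4)*(y - 3)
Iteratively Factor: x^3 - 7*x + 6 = (x - 2)*(x^2 + 2*x - 3) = (x - 2)*(x + 3)*(x - 1)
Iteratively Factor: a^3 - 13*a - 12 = (a + 1)*(a^2 - a - 12) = (a - 4)*(a + 1)*(a + 3)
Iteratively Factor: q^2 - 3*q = (q)*(q - 3)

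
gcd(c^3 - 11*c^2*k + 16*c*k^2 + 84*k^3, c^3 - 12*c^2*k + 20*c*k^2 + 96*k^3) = c^2 - 4*c*k - 12*k^2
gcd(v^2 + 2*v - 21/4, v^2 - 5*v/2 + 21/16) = 1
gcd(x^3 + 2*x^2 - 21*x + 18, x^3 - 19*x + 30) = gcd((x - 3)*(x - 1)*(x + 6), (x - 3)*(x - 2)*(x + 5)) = x - 3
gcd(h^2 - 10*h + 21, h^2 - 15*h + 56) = h - 7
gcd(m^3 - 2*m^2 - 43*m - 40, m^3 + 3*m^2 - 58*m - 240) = m^2 - 3*m - 40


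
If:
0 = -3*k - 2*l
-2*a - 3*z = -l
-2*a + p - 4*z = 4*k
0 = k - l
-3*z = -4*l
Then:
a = 0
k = 0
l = 0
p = 0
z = 0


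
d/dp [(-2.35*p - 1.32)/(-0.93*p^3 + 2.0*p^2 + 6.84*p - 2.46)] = (-4.371*p^3 + 1.0172*p^2 + 5.28*p + 14.8098)/(0.8649*p^6 - 3.72*p^5 - 8.7224*p^4 + 31.9356*p^3 + 36.9456*p^2 - 33.6528*p + 6.0516)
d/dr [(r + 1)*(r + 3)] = 2*r + 4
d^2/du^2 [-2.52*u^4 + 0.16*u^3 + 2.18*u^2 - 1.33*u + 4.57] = -30.24*u^2 + 0.96*u + 4.36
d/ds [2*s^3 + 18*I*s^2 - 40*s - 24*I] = 6*s^2 + 36*I*s - 40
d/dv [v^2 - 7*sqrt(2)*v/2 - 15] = 2*v - 7*sqrt(2)/2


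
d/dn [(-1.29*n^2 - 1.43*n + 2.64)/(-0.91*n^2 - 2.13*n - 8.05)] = (1.4464*n^2 + 25.5738*n + 17.1347)/(0.8281*n^4 + 3.8766*n^3 + 19.1879*n^2 + 34.293*n + 64.8025)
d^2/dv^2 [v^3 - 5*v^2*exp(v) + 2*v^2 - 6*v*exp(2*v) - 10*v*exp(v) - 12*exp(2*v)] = -5*v^2*exp(v) - 24*v*exp(2*v) - 30*v*exp(v) + 6*v - 72*exp(2*v) - 30*exp(v) + 4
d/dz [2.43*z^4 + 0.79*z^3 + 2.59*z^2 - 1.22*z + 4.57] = 9.72*z^3 + 2.37*z^2 + 5.18*z - 1.22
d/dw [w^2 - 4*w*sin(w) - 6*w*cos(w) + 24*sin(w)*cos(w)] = 6*w*sin(w) - 4*w*cos(w) + 2*w - 4*sin(w) - 6*cos(w) + 24*cos(2*w)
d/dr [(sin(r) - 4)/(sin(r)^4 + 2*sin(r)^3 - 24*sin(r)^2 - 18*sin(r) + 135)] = 3*(-sin(r)^3 + sin(r)^2 + 19*sin(r) - 7)*cos(r)/((sin(r) - 3)^3*(sin(r) + 3)^2*(sin(r) + 5)^2)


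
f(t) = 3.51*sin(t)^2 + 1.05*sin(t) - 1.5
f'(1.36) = 1.66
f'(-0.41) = -1.60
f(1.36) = 2.88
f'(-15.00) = 2.67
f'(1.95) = -2.80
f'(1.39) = 1.43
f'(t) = 7.02*sin(t)*cos(t) + 1.05*cos(t) = (7.02*sin(t) + 1.05)*cos(t)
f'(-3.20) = -1.46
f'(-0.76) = -2.74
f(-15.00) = -0.70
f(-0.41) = -1.36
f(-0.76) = -0.56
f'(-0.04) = 0.77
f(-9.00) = -1.34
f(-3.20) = -1.43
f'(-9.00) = 1.68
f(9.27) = -1.25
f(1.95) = 2.50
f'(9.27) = -2.11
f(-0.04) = -1.54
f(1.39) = 2.93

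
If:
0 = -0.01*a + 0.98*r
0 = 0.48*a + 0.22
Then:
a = -0.46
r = -0.00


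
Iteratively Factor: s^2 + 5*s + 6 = (s + 3)*(s + 2)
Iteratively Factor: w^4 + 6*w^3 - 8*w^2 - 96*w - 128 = (w + 4)*(w^3 + 2*w^2 - 16*w - 32) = (w + 4)^2*(w^2 - 2*w - 8) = (w + 2)*(w + 4)^2*(w - 4)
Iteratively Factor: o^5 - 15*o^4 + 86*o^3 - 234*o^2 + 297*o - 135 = (o - 3)*(o^4 - 12*o^3 + 50*o^2 - 84*o + 45) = (o - 5)*(o - 3)*(o^3 - 7*o^2 + 15*o - 9) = (o - 5)*(o - 3)*(o - 1)*(o^2 - 6*o + 9) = (o - 5)*(o - 3)^2*(o - 1)*(o - 3)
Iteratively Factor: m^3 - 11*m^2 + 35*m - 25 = (m - 5)*(m^2 - 6*m + 5) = (m - 5)^2*(m - 1)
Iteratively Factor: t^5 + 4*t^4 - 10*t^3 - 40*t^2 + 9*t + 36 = (t + 1)*(t^4 + 3*t^3 - 13*t^2 - 27*t + 36) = (t - 3)*(t + 1)*(t^3 + 6*t^2 + 5*t - 12) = (t - 3)*(t + 1)*(t + 4)*(t^2 + 2*t - 3) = (t - 3)*(t - 1)*(t + 1)*(t + 4)*(t + 3)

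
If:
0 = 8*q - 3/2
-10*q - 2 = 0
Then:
No Solution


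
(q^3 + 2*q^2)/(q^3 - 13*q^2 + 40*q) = q*(q + 2)/(q^2 - 13*q + 40)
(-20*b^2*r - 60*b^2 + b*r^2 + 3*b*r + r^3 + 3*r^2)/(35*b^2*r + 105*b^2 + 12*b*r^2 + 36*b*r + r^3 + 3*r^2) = (-4*b + r)/(7*b + r)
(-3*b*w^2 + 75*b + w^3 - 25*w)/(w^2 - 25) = -3*b + w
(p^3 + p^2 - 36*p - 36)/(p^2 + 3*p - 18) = (p^2 - 5*p - 6)/(p - 3)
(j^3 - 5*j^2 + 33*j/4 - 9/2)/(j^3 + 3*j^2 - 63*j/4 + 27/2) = (j - 2)/(j + 6)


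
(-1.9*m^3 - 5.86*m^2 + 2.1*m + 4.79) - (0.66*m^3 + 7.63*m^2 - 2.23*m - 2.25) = -2.56*m^3 - 13.49*m^2 + 4.33*m + 7.04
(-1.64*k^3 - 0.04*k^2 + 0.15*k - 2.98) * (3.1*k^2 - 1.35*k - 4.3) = -5.084*k^5 + 2.09*k^4 + 7.571*k^3 - 9.2685*k^2 + 3.378*k + 12.814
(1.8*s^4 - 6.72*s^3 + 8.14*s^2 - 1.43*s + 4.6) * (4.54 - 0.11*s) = -0.198*s^5 + 8.9112*s^4 - 31.4042*s^3 + 37.1129*s^2 - 6.9982*s + 20.884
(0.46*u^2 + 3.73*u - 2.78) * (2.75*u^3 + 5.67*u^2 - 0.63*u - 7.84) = 1.265*u^5 + 12.8657*u^4 + 13.2143*u^3 - 21.7189*u^2 - 27.4918*u + 21.7952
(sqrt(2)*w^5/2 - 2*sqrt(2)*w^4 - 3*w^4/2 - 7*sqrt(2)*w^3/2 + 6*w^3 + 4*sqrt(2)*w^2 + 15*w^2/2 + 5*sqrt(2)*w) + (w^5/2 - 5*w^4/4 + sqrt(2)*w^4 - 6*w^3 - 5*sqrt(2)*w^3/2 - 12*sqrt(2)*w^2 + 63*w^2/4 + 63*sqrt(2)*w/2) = w^5/2 + sqrt(2)*w^5/2 - 11*w^4/4 - sqrt(2)*w^4 - 6*sqrt(2)*w^3 - 8*sqrt(2)*w^2 + 93*w^2/4 + 73*sqrt(2)*w/2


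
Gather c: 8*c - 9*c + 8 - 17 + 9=-c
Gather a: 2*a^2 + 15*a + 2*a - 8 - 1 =2*a^2 + 17*a - 9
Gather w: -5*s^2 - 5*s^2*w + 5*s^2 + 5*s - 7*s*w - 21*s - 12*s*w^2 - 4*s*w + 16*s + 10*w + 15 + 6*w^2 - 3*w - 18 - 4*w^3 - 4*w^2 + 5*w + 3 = -4*w^3 + w^2*(2 - 12*s) + w*(-5*s^2 - 11*s + 12)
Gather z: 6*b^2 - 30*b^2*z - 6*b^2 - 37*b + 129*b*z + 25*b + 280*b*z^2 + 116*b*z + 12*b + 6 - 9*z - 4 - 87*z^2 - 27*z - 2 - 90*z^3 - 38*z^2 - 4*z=-90*z^3 + z^2*(280*b - 125) + z*(-30*b^2 + 245*b - 40)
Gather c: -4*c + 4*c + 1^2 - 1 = 0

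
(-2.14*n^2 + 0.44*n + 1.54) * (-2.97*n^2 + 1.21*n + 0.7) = 6.3558*n^4 - 3.8962*n^3 - 5.5394*n^2 + 2.1714*n + 1.078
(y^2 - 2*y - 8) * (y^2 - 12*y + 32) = y^4 - 14*y^3 + 48*y^2 + 32*y - 256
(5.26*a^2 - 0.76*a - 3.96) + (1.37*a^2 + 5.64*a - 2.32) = 6.63*a^2 + 4.88*a - 6.28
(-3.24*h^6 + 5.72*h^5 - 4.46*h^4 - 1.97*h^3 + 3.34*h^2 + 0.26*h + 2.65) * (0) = 0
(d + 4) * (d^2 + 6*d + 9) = d^3 + 10*d^2 + 33*d + 36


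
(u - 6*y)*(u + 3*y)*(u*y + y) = u^3*y - 3*u^2*y^2 + u^2*y - 18*u*y^3 - 3*u*y^2 - 18*y^3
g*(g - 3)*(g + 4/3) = g^3 - 5*g^2/3 - 4*g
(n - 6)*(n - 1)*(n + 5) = n^3 - 2*n^2 - 29*n + 30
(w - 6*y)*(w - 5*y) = w^2 - 11*w*y + 30*y^2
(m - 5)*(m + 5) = m^2 - 25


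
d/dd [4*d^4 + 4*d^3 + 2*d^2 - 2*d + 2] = 16*d^3 + 12*d^2 + 4*d - 2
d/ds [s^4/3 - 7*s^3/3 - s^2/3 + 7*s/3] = 4*s^3/3 - 7*s^2 - 2*s/3 + 7/3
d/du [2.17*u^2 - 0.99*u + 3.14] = 4.34*u - 0.99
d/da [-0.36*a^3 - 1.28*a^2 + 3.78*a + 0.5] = -1.08*a^2 - 2.56*a + 3.78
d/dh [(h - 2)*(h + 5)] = 2*h + 3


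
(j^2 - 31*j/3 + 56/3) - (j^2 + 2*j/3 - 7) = 77/3 - 11*j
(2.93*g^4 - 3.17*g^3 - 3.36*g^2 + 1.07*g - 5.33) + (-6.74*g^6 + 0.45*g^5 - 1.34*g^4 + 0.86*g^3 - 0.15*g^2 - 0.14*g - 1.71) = -6.74*g^6 + 0.45*g^5 + 1.59*g^4 - 2.31*g^3 - 3.51*g^2 + 0.93*g - 7.04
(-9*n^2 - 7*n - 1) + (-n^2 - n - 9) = -10*n^2 - 8*n - 10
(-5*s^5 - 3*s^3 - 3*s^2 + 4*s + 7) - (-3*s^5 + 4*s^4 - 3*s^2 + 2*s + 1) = -2*s^5 - 4*s^4 - 3*s^3 + 2*s + 6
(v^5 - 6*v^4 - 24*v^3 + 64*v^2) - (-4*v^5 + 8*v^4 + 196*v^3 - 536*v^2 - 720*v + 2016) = 5*v^5 - 14*v^4 - 220*v^3 + 600*v^2 + 720*v - 2016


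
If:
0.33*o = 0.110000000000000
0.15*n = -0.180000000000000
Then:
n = -1.20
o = 0.33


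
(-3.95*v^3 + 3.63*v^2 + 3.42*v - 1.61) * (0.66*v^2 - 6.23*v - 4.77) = -2.607*v^5 + 27.0043*v^4 - 1.5162*v^3 - 39.6843*v^2 - 6.2831*v + 7.6797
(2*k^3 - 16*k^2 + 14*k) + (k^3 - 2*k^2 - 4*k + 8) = 3*k^3 - 18*k^2 + 10*k + 8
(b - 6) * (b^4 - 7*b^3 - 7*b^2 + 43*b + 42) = b^5 - 13*b^4 + 35*b^3 + 85*b^2 - 216*b - 252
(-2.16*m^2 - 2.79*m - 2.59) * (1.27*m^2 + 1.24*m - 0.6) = -2.7432*m^4 - 6.2217*m^3 - 5.4529*m^2 - 1.5376*m + 1.554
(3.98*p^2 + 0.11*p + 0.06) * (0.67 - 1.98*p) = -7.8804*p^3 + 2.4488*p^2 - 0.0451*p + 0.0402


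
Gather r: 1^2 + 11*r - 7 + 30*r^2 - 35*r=30*r^2 - 24*r - 6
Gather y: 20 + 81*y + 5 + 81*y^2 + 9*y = 81*y^2 + 90*y + 25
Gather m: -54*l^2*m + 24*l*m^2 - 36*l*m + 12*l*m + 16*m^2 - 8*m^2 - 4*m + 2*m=m^2*(24*l + 8) + m*(-54*l^2 - 24*l - 2)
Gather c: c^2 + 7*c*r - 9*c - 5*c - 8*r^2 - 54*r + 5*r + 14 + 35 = c^2 + c*(7*r - 14) - 8*r^2 - 49*r + 49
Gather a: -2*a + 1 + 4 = 5 - 2*a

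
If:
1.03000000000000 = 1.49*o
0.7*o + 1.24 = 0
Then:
No Solution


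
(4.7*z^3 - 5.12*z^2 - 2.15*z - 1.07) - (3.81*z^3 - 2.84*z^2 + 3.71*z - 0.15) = 0.89*z^3 - 2.28*z^2 - 5.86*z - 0.92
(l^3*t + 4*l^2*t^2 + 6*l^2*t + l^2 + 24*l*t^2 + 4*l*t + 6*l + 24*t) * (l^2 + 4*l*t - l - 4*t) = l^5*t + 8*l^4*t^2 + 5*l^4*t + l^4 + 16*l^3*t^3 + 40*l^3*t^2 + 2*l^3*t + 5*l^3 + 80*l^2*t^3 - 32*l^2*t^2 + 40*l^2*t - 6*l^2 - 96*l*t^3 + 80*l*t^2 - 48*l*t - 96*t^2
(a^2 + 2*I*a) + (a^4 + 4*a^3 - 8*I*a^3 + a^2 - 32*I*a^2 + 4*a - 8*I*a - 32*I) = a^4 + 4*a^3 - 8*I*a^3 + 2*a^2 - 32*I*a^2 + 4*a - 6*I*a - 32*I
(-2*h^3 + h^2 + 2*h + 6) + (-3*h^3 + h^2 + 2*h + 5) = -5*h^3 + 2*h^2 + 4*h + 11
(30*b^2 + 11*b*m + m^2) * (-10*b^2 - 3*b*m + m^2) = -300*b^4 - 200*b^3*m - 13*b^2*m^2 + 8*b*m^3 + m^4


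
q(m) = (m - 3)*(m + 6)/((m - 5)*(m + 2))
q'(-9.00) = -0.07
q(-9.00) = 0.37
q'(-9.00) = -0.07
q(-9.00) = 0.37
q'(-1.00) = -2.94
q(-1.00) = 3.33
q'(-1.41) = -8.28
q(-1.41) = 5.35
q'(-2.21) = -64.85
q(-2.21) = -13.04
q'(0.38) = -0.65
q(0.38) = 1.52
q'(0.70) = -0.56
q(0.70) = 1.33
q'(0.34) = -0.67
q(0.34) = 1.55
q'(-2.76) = -5.00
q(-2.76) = -3.16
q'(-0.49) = -1.36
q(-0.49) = 2.32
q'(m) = (m - 3)/((m - 5)*(m + 2)) - (m - 3)*(m + 6)/((m - 5)*(m + 2)^2) + (m + 6)/((m - 5)*(m + 2)) - (m - 3)*(m + 6)/((m - 5)^2*(m + 2)) = 2*(-3*m^2 + 8*m - 42)/(m^4 - 6*m^3 - 11*m^2 + 60*m + 100)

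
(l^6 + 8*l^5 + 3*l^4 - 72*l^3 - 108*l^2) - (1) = l^6 + 8*l^5 + 3*l^4 - 72*l^3 - 108*l^2 - 1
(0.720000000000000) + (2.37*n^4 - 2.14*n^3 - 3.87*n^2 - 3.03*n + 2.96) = 2.37*n^4 - 2.14*n^3 - 3.87*n^2 - 3.03*n + 3.68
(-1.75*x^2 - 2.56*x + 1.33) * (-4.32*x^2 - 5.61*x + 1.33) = 7.56*x^4 + 20.8767*x^3 + 6.2885*x^2 - 10.8661*x + 1.7689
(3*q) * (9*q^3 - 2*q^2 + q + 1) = 27*q^4 - 6*q^3 + 3*q^2 + 3*q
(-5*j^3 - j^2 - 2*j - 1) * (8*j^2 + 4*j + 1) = -40*j^5 - 28*j^4 - 25*j^3 - 17*j^2 - 6*j - 1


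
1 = 1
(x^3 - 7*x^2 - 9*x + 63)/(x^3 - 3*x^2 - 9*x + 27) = (x - 7)/(x - 3)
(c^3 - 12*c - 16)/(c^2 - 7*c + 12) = (c^2 + 4*c + 4)/(c - 3)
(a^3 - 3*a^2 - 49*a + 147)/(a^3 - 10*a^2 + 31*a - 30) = (a^2 - 49)/(a^2 - 7*a + 10)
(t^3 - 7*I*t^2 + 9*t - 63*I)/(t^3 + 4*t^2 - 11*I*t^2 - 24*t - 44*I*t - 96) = (t^2 - 4*I*t + 21)/(t^2 + t*(4 - 8*I) - 32*I)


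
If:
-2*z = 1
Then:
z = -1/2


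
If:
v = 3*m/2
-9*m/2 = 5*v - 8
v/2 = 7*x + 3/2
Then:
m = 2/3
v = 1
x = -1/7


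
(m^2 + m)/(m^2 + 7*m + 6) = m/(m + 6)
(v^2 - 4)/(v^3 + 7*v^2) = (v^2 - 4)/(v^2*(v + 7))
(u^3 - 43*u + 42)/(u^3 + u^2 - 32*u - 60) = (u^2 + 6*u - 7)/(u^2 + 7*u + 10)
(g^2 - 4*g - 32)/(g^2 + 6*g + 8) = (g - 8)/(g + 2)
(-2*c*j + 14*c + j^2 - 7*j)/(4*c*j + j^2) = (-2*c*j + 14*c + j^2 - 7*j)/(j*(4*c + j))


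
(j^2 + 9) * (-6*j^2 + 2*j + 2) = -6*j^4 + 2*j^3 - 52*j^2 + 18*j + 18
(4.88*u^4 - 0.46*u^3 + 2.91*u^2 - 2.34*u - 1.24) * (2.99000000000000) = 14.5912*u^4 - 1.3754*u^3 + 8.7009*u^2 - 6.9966*u - 3.7076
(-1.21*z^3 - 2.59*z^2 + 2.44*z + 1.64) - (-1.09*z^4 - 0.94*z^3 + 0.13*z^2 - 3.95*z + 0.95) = 1.09*z^4 - 0.27*z^3 - 2.72*z^2 + 6.39*z + 0.69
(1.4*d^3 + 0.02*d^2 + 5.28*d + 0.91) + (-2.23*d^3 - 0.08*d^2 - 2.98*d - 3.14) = -0.83*d^3 - 0.06*d^2 + 2.3*d - 2.23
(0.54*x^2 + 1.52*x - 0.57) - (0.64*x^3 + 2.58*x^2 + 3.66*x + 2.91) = -0.64*x^3 - 2.04*x^2 - 2.14*x - 3.48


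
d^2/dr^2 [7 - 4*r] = 0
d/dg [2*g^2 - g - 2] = 4*g - 1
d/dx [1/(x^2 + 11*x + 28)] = (-2*x - 11)/(x^2 + 11*x + 28)^2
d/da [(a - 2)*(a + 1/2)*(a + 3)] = 3*a^2 + 3*a - 11/2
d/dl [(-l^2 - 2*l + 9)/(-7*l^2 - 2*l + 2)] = 2*(-6*l^2 + 61*l + 7)/(49*l^4 + 28*l^3 - 24*l^2 - 8*l + 4)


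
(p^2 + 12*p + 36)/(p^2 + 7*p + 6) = (p + 6)/(p + 1)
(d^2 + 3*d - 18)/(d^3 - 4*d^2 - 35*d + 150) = (d - 3)/(d^2 - 10*d + 25)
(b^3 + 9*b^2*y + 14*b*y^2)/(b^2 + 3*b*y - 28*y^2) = b*(-b - 2*y)/(-b + 4*y)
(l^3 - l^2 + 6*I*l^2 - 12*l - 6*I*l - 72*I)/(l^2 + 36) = (l^2 - l - 12)/(l - 6*I)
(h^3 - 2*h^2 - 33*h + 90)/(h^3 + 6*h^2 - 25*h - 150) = (h - 3)/(h + 5)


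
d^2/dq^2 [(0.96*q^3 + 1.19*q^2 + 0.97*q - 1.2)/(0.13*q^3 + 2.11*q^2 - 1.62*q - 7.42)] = (5.55111512312578e-17*q^7 - 0.486434000000001*q^6 + 1.311414*q^5 + 13.968942*q^4 + 63.083382*q^3 + 161.711916*q^2 + 425.909868*q + 63.841216)/(0.002197*q^9 + 0.106977*q^8 + 1.654185*q^7 + 6.351541*q^6 - 32.825526*q^5 - 73.115382*q^4 + 169.398732*q^3 + 290.087868*q^2 - 267.574104*q - 408.518488)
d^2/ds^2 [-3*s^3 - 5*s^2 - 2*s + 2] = -18*s - 10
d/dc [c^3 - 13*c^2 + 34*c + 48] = 3*c^2 - 26*c + 34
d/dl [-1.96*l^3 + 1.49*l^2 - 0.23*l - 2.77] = -5.88*l^2 + 2.98*l - 0.23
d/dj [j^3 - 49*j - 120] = 3*j^2 - 49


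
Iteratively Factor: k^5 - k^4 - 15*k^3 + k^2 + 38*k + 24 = (k + 1)*(k^4 - 2*k^3 - 13*k^2 + 14*k + 24) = (k - 4)*(k + 1)*(k^3 + 2*k^2 - 5*k - 6) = (k - 4)*(k - 2)*(k + 1)*(k^2 + 4*k + 3) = (k - 4)*(k - 2)*(k + 1)*(k + 3)*(k + 1)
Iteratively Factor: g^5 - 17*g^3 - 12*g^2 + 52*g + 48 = (g - 2)*(g^4 + 2*g^3 - 13*g^2 - 38*g - 24) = (g - 2)*(g + 2)*(g^3 - 13*g - 12) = (g - 2)*(g + 2)*(g + 3)*(g^2 - 3*g - 4) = (g - 2)*(g + 1)*(g + 2)*(g + 3)*(g - 4)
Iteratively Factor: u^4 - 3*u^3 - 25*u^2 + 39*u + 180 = (u - 5)*(u^3 + 2*u^2 - 15*u - 36) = (u - 5)*(u + 3)*(u^2 - u - 12) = (u - 5)*(u + 3)^2*(u - 4)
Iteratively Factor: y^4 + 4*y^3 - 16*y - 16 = (y + 2)*(y^3 + 2*y^2 - 4*y - 8) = (y - 2)*(y + 2)*(y^2 + 4*y + 4) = (y - 2)*(y + 2)^2*(y + 2)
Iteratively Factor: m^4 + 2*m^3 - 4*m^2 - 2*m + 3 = (m + 1)*(m^3 + m^2 - 5*m + 3) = (m + 1)*(m + 3)*(m^2 - 2*m + 1) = (m - 1)*(m + 1)*(m + 3)*(m - 1)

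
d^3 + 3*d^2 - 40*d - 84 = (d - 6)*(d + 2)*(d + 7)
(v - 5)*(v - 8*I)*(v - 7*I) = v^3 - 5*v^2 - 15*I*v^2 - 56*v + 75*I*v + 280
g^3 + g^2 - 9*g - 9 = (g - 3)*(g + 1)*(g + 3)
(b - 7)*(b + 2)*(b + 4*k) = b^3 + 4*b^2*k - 5*b^2 - 20*b*k - 14*b - 56*k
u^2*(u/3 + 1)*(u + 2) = u^4/3 + 5*u^3/3 + 2*u^2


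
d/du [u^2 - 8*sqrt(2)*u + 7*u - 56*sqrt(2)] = 2*u - 8*sqrt(2) + 7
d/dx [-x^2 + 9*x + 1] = 9 - 2*x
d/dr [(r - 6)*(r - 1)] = 2*r - 7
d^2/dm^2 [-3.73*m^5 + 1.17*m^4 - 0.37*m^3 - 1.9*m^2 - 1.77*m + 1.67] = -74.6*m^3 + 14.04*m^2 - 2.22*m - 3.8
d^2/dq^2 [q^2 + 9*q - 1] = 2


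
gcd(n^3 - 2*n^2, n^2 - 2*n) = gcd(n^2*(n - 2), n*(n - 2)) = n^2 - 2*n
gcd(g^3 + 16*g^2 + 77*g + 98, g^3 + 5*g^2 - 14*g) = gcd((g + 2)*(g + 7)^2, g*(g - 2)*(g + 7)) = g + 7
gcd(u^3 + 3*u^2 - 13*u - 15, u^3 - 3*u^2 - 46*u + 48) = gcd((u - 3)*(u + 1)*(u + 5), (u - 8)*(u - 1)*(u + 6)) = 1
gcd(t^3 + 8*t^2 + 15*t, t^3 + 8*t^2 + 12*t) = t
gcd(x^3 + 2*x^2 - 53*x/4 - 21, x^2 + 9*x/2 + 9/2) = x + 3/2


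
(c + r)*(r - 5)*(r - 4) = c*r^2 - 9*c*r + 20*c + r^3 - 9*r^2 + 20*r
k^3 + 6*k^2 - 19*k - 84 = (k - 4)*(k + 3)*(k + 7)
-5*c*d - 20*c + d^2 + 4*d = (-5*c + d)*(d + 4)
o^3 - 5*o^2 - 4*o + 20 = (o - 5)*(o - 2)*(o + 2)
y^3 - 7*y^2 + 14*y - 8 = (y - 4)*(y - 2)*(y - 1)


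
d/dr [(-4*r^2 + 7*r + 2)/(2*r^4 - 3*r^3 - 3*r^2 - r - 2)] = (16*r^5 - 54*r^4 + 26*r^3 + 43*r^2 + 28*r - 12)/(4*r^8 - 12*r^7 - 3*r^6 + 14*r^5 + 7*r^4 + 18*r^3 + 13*r^2 + 4*r + 4)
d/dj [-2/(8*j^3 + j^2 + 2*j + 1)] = 4*(12*j^2 + j + 1)/(8*j^3 + j^2 + 2*j + 1)^2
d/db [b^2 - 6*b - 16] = 2*b - 6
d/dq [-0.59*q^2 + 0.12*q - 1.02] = 0.12 - 1.18*q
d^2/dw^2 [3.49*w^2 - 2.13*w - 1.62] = 6.98000000000000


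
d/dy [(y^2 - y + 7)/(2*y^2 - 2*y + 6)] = (2 - 4*y)/(y^2 - y + 3)^2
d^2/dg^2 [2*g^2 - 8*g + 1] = 4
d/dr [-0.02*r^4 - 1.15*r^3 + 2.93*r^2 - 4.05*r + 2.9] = -0.08*r^3 - 3.45*r^2 + 5.86*r - 4.05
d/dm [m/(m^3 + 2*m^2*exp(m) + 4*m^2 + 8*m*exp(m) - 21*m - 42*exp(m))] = (m^3 + 2*m^2*exp(m) + 4*m^2 - m*(2*m^2*exp(m) + 3*m^2 + 12*m*exp(m) + 8*m - 34*exp(m) - 21) + 8*m*exp(m) - 21*m - 42*exp(m))/(m^3 + 2*m^2*exp(m) + 4*m^2 + 8*m*exp(m) - 21*m - 42*exp(m))^2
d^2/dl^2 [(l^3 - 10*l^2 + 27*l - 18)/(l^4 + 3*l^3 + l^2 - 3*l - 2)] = 2*(l^4 - 29*l^3 + 42*l^2 + 388*l + 400)/(l^7 + 10*l^6 + 42*l^5 + 96*l^4 + 129*l^3 + 102*l^2 + 44*l + 8)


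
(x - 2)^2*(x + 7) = x^3 + 3*x^2 - 24*x + 28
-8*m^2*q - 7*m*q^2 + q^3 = q*(-8*m + q)*(m + q)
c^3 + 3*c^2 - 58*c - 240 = (c - 8)*(c + 5)*(c + 6)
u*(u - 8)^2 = u^3 - 16*u^2 + 64*u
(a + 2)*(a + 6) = a^2 + 8*a + 12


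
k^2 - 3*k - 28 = (k - 7)*(k + 4)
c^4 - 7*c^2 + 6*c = c*(c - 2)*(c - 1)*(c + 3)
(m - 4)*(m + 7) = m^2 + 3*m - 28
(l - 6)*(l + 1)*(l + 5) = l^3 - 31*l - 30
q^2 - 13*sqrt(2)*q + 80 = (q - 8*sqrt(2))*(q - 5*sqrt(2))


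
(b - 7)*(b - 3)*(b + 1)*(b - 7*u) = b^4 - 7*b^3*u - 9*b^3 + 63*b^2*u + 11*b^2 - 77*b*u + 21*b - 147*u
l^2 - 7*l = l*(l - 7)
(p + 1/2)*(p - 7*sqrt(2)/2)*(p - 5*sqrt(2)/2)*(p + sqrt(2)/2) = p^4 - 11*sqrt(2)*p^3/2 + p^3/2 - 11*sqrt(2)*p^2/4 + 23*p^2/2 + 23*p/4 + 35*sqrt(2)*p/4 + 35*sqrt(2)/8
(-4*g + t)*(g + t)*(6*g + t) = -24*g^3 - 22*g^2*t + 3*g*t^2 + t^3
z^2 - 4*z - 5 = (z - 5)*(z + 1)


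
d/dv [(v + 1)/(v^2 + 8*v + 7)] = -1/(v^2 + 14*v + 49)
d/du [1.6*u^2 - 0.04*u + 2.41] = 3.2*u - 0.04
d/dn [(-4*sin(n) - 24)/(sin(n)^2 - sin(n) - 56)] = 4*(sin(n)^2 + 12*sin(n) + 50)*cos(n)/(sin(n) + cos(n)^2 + 55)^2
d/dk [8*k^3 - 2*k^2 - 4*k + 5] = 24*k^2 - 4*k - 4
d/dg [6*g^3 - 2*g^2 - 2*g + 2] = 18*g^2 - 4*g - 2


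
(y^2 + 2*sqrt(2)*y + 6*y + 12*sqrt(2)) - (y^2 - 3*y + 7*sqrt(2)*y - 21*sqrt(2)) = -5*sqrt(2)*y + 9*y + 33*sqrt(2)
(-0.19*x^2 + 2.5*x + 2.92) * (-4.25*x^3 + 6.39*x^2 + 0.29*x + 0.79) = 0.8075*x^5 - 11.8391*x^4 + 3.5099*x^3 + 19.2337*x^2 + 2.8218*x + 2.3068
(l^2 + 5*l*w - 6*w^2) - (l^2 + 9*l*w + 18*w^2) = -4*l*w - 24*w^2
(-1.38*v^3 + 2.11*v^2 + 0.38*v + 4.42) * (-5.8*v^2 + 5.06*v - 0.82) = 8.004*v^5 - 19.2208*v^4 + 9.6042*v^3 - 25.4434*v^2 + 22.0536*v - 3.6244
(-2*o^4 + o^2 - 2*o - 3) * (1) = -2*o^4 + o^2 - 2*o - 3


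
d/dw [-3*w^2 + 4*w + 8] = 4 - 6*w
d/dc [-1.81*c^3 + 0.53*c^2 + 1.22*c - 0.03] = -5.43*c^2 + 1.06*c + 1.22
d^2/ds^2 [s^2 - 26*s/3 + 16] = 2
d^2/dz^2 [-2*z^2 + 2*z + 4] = -4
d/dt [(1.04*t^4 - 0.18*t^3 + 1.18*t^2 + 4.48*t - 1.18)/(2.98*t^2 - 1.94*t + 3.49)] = (6.1984*t^5 - 6.5892*t^4 + 15.2168*t^3 - 17.5242*t^2 + 15.2692*t + 13.346)/(8.8804*t^4 - 11.5624*t^3 + 24.564*t^2 - 13.5412*t + 12.1801)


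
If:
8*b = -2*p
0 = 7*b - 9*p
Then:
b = 0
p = 0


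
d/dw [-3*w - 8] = -3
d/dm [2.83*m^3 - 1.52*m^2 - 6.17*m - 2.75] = 8.49*m^2 - 3.04*m - 6.17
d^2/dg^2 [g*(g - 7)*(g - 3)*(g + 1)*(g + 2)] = 20*g^3 - 84*g^2 - 42*g + 86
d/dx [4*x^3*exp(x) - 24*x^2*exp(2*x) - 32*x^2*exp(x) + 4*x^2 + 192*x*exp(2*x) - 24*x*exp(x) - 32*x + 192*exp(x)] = 4*x^3*exp(x) - 48*x^2*exp(2*x) - 20*x^2*exp(x) + 336*x*exp(2*x) - 88*x*exp(x) + 8*x + 192*exp(2*x) + 168*exp(x) - 32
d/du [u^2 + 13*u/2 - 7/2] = 2*u + 13/2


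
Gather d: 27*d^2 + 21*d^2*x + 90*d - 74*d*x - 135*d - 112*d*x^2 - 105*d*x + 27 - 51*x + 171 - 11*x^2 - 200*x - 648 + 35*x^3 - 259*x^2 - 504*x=d^2*(21*x + 27) + d*(-112*x^2 - 179*x - 45) + 35*x^3 - 270*x^2 - 755*x - 450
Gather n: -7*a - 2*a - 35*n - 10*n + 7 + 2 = -9*a - 45*n + 9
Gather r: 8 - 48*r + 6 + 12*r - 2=12 - 36*r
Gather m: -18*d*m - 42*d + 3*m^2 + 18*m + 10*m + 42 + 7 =-42*d + 3*m^2 + m*(28 - 18*d) + 49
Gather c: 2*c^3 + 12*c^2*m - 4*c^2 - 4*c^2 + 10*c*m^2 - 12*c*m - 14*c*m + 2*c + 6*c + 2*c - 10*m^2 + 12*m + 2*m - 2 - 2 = 2*c^3 + c^2*(12*m - 8) + c*(10*m^2 - 26*m + 10) - 10*m^2 + 14*m - 4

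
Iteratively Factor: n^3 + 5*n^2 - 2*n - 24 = (n + 3)*(n^2 + 2*n - 8) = (n + 3)*(n + 4)*(n - 2)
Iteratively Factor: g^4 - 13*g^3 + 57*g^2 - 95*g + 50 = (g - 5)*(g^3 - 8*g^2 + 17*g - 10) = (g - 5)*(g - 1)*(g^2 - 7*g + 10) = (g - 5)*(g - 2)*(g - 1)*(g - 5)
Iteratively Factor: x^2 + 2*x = (x + 2)*(x)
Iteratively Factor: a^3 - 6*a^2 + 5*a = (a)*(a^2 - 6*a + 5) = a*(a - 1)*(a - 5)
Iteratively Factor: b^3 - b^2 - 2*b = (b - 2)*(b^2 + b) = b*(b - 2)*(b + 1)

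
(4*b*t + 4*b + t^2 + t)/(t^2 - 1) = (4*b + t)/(t - 1)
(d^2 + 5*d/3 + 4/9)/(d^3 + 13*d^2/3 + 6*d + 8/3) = (d + 1/3)/(d^2 + 3*d + 2)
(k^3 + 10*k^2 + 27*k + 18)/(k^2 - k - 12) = (k^2 + 7*k + 6)/(k - 4)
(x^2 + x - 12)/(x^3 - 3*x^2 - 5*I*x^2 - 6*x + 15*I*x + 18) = (x + 4)/(x^2 - 5*I*x - 6)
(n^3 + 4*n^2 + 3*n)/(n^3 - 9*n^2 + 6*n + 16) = n*(n + 3)/(n^2 - 10*n + 16)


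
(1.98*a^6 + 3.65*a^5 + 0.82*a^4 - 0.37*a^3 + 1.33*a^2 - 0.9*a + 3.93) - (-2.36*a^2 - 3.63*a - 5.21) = 1.98*a^6 + 3.65*a^5 + 0.82*a^4 - 0.37*a^3 + 3.69*a^2 + 2.73*a + 9.14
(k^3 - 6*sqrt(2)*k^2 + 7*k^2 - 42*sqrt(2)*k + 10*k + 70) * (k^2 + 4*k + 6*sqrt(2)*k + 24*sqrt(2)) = k^5 + 11*k^4 - 34*k^3 - 682*k^2 + 60*sqrt(2)*k^2 - 1736*k + 660*sqrt(2)*k + 1680*sqrt(2)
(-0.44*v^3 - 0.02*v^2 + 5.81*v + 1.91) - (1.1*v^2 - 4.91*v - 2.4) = -0.44*v^3 - 1.12*v^2 + 10.72*v + 4.31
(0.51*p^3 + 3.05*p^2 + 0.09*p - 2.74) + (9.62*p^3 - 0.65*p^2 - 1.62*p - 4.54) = 10.13*p^3 + 2.4*p^2 - 1.53*p - 7.28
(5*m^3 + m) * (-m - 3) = -5*m^4 - 15*m^3 - m^2 - 3*m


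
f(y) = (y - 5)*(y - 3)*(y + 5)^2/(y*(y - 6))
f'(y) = (y - 5)*(y - 3)*(2*y + 10)/(y*(y - 6)) + (y - 5)*(y + 5)^2/(y*(y - 6)) + (y - 3)*(y + 5)^2/(y*(y - 6)) - (y - 5)*(y - 3)*(y + 5)^2/(y*(y - 6)^2) - (y - 5)*(y - 3)*(y + 5)^2/(y^2*(y - 6)) = 2*(y^5 - 8*y^4 - 12*y^3 + 145*y^2 - 375*y + 1125)/(y^2*(y^2 - 12*y + 36))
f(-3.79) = 2.36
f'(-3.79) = 4.14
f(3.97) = 9.97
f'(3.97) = 5.22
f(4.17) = 10.70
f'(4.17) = 1.87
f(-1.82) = 23.36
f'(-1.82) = 22.24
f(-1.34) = 37.47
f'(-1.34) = 39.00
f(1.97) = -19.10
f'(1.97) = 24.32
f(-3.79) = 2.36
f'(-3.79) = 4.14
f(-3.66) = 2.93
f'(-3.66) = 4.70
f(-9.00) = 19.91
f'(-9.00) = -9.50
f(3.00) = 0.00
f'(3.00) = 14.22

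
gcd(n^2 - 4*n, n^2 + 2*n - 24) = n - 4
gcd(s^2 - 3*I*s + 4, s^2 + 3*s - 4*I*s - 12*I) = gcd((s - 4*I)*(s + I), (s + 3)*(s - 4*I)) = s - 4*I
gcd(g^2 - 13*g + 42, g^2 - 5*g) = 1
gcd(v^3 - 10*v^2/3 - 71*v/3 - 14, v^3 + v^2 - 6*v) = v + 3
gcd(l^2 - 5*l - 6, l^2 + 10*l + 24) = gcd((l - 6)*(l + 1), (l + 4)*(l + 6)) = 1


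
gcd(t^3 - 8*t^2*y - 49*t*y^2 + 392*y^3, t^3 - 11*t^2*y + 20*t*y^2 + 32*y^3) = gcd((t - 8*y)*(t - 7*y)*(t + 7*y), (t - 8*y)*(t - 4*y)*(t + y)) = -t + 8*y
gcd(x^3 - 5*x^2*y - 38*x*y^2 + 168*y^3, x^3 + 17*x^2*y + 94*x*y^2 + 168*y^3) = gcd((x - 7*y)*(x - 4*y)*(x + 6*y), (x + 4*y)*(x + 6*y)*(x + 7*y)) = x + 6*y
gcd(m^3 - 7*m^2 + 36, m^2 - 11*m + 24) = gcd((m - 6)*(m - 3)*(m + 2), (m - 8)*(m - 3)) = m - 3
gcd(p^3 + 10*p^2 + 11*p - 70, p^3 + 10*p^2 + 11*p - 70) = p^3 + 10*p^2 + 11*p - 70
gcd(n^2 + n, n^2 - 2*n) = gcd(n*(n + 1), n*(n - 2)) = n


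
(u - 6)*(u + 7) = u^2 + u - 42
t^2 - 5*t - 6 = (t - 6)*(t + 1)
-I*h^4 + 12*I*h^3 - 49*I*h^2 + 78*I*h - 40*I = (h - 5)*(h - 4)*(h - 2)*(-I*h + I)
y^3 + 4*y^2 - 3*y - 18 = (y - 2)*(y + 3)^2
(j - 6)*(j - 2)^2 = j^3 - 10*j^2 + 28*j - 24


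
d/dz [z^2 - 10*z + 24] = 2*z - 10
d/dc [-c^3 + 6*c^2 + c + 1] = -3*c^2 + 12*c + 1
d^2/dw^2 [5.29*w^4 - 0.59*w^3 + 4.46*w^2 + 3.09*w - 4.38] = 63.48*w^2 - 3.54*w + 8.92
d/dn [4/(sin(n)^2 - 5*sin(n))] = 4*(5 - 2*sin(n))*cos(n)/((sin(n) - 5)^2*sin(n)^2)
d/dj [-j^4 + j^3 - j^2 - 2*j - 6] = -4*j^3 + 3*j^2 - 2*j - 2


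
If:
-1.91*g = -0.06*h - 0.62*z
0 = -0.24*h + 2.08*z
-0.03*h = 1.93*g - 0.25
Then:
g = 0.11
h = 1.53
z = 0.18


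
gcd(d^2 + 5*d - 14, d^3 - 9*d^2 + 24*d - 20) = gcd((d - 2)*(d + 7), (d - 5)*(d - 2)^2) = d - 2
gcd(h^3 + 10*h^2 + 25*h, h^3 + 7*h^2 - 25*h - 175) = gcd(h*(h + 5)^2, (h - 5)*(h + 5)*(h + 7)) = h + 5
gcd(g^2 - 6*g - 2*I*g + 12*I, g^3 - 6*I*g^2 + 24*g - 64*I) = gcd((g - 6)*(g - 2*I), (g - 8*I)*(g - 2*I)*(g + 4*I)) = g - 2*I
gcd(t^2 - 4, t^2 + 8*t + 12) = t + 2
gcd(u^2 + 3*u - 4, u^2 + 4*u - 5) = u - 1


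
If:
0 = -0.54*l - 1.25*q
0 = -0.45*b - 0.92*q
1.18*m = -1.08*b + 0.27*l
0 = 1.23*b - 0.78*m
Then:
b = 0.00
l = 0.00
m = 0.00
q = 0.00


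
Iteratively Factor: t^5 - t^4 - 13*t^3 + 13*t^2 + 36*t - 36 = (t - 2)*(t^4 + t^3 - 11*t^2 - 9*t + 18) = (t - 2)*(t + 3)*(t^3 - 2*t^2 - 5*t + 6) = (t - 2)*(t - 1)*(t + 3)*(t^2 - t - 6) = (t - 3)*(t - 2)*(t - 1)*(t + 3)*(t + 2)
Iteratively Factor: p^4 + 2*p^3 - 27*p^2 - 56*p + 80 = (p + 4)*(p^3 - 2*p^2 - 19*p + 20) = (p - 1)*(p + 4)*(p^2 - p - 20) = (p - 5)*(p - 1)*(p + 4)*(p + 4)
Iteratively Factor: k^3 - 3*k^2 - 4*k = (k - 4)*(k^2 + k) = k*(k - 4)*(k + 1)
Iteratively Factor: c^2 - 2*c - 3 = (c - 3)*(c + 1)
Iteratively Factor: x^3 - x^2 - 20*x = (x + 4)*(x^2 - 5*x) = x*(x + 4)*(x - 5)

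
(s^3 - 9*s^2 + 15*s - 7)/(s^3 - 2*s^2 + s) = (s - 7)/s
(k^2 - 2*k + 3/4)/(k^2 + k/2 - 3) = (k - 1/2)/(k + 2)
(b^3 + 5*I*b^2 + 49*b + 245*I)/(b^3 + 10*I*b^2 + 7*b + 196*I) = (b^2 - 2*I*b + 35)/(b^2 + 3*I*b + 28)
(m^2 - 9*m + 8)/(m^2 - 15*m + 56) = (m - 1)/(m - 7)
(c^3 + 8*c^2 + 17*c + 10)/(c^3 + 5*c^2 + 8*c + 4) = (c + 5)/(c + 2)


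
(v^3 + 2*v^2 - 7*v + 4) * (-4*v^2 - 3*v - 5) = -4*v^5 - 11*v^4 + 17*v^3 - 5*v^2 + 23*v - 20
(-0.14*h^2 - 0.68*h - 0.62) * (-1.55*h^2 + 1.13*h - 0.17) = 0.217*h^4 + 0.8958*h^3 + 0.2164*h^2 - 0.585*h + 0.1054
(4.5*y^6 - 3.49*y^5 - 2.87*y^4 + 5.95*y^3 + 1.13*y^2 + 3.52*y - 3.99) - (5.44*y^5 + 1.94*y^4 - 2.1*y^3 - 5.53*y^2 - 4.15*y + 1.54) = 4.5*y^6 - 8.93*y^5 - 4.81*y^4 + 8.05*y^3 + 6.66*y^2 + 7.67*y - 5.53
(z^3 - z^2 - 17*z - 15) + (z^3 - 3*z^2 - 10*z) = 2*z^3 - 4*z^2 - 27*z - 15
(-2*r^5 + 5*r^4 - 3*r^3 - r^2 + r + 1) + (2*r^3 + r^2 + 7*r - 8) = -2*r^5 + 5*r^4 - r^3 + 8*r - 7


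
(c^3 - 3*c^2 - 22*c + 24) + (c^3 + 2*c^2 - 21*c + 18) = 2*c^3 - c^2 - 43*c + 42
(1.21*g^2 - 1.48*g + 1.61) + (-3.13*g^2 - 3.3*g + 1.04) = -1.92*g^2 - 4.78*g + 2.65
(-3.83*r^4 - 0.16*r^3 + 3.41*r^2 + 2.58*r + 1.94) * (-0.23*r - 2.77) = 0.8809*r^5 + 10.6459*r^4 - 0.3411*r^3 - 10.0391*r^2 - 7.5928*r - 5.3738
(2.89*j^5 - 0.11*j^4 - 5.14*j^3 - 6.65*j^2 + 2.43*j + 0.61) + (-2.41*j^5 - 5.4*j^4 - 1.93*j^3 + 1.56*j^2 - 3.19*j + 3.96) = 0.48*j^5 - 5.51*j^4 - 7.07*j^3 - 5.09*j^2 - 0.76*j + 4.57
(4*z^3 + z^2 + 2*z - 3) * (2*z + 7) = 8*z^4 + 30*z^3 + 11*z^2 + 8*z - 21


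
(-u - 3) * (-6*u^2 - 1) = 6*u^3 + 18*u^2 + u + 3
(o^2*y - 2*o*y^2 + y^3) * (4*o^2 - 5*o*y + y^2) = 4*o^4*y - 13*o^3*y^2 + 15*o^2*y^3 - 7*o*y^4 + y^5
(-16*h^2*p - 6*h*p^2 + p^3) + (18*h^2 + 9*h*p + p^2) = -16*h^2*p + 18*h^2 - 6*h*p^2 + 9*h*p + p^3 + p^2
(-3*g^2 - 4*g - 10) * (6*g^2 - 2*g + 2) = -18*g^4 - 18*g^3 - 58*g^2 + 12*g - 20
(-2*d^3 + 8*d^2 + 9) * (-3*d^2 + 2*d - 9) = 6*d^5 - 28*d^4 + 34*d^3 - 99*d^2 + 18*d - 81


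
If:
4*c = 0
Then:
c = 0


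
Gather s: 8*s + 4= 8*s + 4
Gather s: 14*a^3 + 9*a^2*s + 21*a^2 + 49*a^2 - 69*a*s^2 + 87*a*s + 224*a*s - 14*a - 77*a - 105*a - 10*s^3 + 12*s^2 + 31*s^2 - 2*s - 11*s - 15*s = 14*a^3 + 70*a^2 - 196*a - 10*s^3 + s^2*(43 - 69*a) + s*(9*a^2 + 311*a - 28)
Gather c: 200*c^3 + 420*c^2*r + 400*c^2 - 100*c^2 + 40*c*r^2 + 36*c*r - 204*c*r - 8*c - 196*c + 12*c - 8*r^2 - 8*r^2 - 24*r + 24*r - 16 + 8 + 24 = 200*c^3 + c^2*(420*r + 300) + c*(40*r^2 - 168*r - 192) - 16*r^2 + 16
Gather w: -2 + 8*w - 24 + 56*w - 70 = 64*w - 96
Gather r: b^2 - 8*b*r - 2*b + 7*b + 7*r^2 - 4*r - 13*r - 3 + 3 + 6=b^2 + 5*b + 7*r^2 + r*(-8*b - 17) + 6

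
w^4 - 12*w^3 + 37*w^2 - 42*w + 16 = (w - 8)*(w - 2)*(w - 1)^2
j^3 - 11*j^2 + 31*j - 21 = (j - 7)*(j - 3)*(j - 1)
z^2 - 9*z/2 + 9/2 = (z - 3)*(z - 3/2)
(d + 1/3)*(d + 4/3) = d^2 + 5*d/3 + 4/9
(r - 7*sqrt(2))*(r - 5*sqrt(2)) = r^2 - 12*sqrt(2)*r + 70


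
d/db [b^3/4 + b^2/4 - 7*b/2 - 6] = 3*b^2/4 + b/2 - 7/2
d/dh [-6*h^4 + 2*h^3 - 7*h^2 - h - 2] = -24*h^3 + 6*h^2 - 14*h - 1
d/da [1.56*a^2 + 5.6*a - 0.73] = 3.12*a + 5.6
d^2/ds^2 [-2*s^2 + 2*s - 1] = -4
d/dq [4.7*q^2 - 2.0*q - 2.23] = 9.4*q - 2.0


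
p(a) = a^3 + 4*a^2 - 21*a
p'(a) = 3*a^2 + 8*a - 21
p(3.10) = 3.13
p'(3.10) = 32.63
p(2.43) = -13.06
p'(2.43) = 16.15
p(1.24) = -17.98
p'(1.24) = -6.47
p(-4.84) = 81.96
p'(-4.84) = 10.56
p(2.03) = -17.78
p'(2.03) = 7.60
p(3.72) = 28.71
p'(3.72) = 50.28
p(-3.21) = 75.55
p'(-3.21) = -15.77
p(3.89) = 37.70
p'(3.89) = 55.52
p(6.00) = 234.00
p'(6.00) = 135.00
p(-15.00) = -2160.00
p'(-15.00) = 534.00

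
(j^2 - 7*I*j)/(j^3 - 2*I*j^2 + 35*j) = 1/(j + 5*I)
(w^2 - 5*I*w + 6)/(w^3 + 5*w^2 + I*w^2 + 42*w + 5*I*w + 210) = (w + I)/(w^2 + w*(5 + 7*I) + 35*I)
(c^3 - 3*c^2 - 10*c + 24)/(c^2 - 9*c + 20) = (c^2 + c - 6)/(c - 5)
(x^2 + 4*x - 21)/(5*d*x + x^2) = (x^2 + 4*x - 21)/(x*(5*d + x))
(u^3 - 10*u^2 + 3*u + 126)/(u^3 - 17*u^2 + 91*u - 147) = (u^2 - 3*u - 18)/(u^2 - 10*u + 21)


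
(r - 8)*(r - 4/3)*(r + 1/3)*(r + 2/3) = r^4 - 25*r^3/3 + 14*r^2/9 + 232*r/27 + 64/27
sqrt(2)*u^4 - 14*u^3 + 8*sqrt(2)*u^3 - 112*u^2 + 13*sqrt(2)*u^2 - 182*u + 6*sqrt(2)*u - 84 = (u + 1)*(u + 6)*(u - 7*sqrt(2))*(sqrt(2)*u + sqrt(2))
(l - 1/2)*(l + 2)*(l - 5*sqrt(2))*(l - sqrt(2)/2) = l^4 - 11*sqrt(2)*l^3/2 + 3*l^3/2 - 33*sqrt(2)*l^2/4 + 4*l^2 + 15*l/2 + 11*sqrt(2)*l/2 - 5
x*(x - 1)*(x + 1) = x^3 - x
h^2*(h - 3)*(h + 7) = h^4 + 4*h^3 - 21*h^2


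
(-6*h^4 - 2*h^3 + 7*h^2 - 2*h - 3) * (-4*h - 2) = 24*h^5 + 20*h^4 - 24*h^3 - 6*h^2 + 16*h + 6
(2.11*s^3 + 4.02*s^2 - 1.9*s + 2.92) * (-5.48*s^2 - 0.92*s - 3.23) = -11.5628*s^5 - 23.9708*s^4 - 0.101699999999999*s^3 - 27.2382*s^2 + 3.4506*s - 9.4316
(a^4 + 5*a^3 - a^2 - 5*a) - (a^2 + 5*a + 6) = a^4 + 5*a^3 - 2*a^2 - 10*a - 6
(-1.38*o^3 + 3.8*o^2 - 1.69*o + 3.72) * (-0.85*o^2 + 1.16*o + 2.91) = 1.173*o^5 - 4.8308*o^4 + 1.8287*o^3 + 5.9356*o^2 - 0.6027*o + 10.8252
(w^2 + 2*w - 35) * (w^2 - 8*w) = w^4 - 6*w^3 - 51*w^2 + 280*w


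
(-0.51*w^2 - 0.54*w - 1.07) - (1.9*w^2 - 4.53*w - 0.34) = -2.41*w^2 + 3.99*w - 0.73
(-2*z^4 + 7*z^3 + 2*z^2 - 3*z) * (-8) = 16*z^4 - 56*z^3 - 16*z^2 + 24*z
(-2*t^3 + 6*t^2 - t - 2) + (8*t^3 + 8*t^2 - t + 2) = 6*t^3 + 14*t^2 - 2*t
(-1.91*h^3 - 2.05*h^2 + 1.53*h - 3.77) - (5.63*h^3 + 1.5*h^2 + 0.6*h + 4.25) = -7.54*h^3 - 3.55*h^2 + 0.93*h - 8.02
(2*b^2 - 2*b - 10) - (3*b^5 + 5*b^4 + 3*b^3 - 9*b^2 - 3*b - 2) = -3*b^5 - 5*b^4 - 3*b^3 + 11*b^2 + b - 8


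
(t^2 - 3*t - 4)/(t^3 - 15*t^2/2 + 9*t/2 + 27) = 2*(t^2 - 3*t - 4)/(2*t^3 - 15*t^2 + 9*t + 54)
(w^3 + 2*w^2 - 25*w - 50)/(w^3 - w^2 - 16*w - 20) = (w + 5)/(w + 2)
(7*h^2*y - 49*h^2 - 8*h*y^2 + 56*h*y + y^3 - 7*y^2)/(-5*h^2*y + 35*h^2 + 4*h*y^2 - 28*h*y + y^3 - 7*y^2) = (-7*h + y)/(5*h + y)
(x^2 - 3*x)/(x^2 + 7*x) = (x - 3)/(x + 7)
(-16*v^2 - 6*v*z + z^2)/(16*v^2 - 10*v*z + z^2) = (2*v + z)/(-2*v + z)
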